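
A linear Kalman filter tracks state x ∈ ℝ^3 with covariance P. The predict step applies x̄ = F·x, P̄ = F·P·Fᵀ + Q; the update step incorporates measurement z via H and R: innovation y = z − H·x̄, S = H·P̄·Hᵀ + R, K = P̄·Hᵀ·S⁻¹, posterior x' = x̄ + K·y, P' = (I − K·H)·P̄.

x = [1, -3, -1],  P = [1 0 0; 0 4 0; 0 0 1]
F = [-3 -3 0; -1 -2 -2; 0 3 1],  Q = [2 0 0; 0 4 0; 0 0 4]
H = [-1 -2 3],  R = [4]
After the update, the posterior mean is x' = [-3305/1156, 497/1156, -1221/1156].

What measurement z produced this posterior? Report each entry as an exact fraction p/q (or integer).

x̄ = F·x = [6, 7, -10]
P̄ = F·P·Fᵀ + Q = [47 27 -36; 27 25 -26; -36 -26 41]
S = H·P̄·Hᵀ + R = [1156]
K = P̄·Hᵀ·S⁻¹ = [-209/1156; -155/1156; 211/1156]
x' − x̄ = [-10241/1156, -7595/1156, 10339/1156] = K·y
y = (KᵀK)⁻¹·Kᵀ·(x' − x̄) = [49]
z = y + H·x̄ = [49] + [-50] = [-1]

z = [-1]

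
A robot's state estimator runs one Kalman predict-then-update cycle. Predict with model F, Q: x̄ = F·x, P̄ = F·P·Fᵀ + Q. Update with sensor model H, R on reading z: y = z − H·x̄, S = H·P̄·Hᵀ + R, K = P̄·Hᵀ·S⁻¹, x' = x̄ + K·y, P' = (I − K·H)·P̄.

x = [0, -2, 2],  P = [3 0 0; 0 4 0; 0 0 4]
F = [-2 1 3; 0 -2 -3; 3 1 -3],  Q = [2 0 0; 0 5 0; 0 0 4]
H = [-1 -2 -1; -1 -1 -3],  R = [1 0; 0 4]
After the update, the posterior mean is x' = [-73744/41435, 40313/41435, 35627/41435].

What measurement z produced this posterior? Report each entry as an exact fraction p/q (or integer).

x̄ = F·x = [4, -2, -8]
P̄ = F·P·Fᵀ + Q = [54 -44 -50; -44 57 28; -50 28 71]
S = H·P̄·Hᵀ + R = [190 245; 245 534]
K = P̄·Hᵀ·S⁻¹ = [10556/41435 1204/8287; -28567/41435 1116/8287; 5677/41435 -3485/8287]
x' − x̄ = [-239484/41435, 123183/41435, 367107/41435] = K·y
y = (KᵀK)⁻¹·Kᵀ·(x' − x̄) = [-9, -24]
z = y + H·x̄ = [-9, -24] + [8, 22] = [-1, -2]

z = [-1, -2]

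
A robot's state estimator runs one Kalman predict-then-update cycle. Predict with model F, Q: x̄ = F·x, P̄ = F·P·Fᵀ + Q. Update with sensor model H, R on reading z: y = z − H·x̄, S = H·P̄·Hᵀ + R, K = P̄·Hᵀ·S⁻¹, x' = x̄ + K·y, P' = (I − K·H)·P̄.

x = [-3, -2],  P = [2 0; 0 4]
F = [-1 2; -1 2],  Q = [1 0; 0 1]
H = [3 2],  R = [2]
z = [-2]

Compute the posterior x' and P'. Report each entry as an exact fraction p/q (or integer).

x' = [-2/5, -63/155]
P' = [2/5 -2/5; -2/5 371/465]

x̄ = F·x = [-1, -1]
P̄ = F·P·Fᵀ + Q = [19 18; 18 19]
y = z − H·x̄ = [3]
S = H·P̄·Hᵀ + R = [465]
K = P̄·Hᵀ·S⁻¹ = [1/5; 92/465]
x' = x̄ + K·y = [-2/5, -63/155]
P' = (I − K·H)·P̄ = [2/5 -2/5; -2/5 371/465]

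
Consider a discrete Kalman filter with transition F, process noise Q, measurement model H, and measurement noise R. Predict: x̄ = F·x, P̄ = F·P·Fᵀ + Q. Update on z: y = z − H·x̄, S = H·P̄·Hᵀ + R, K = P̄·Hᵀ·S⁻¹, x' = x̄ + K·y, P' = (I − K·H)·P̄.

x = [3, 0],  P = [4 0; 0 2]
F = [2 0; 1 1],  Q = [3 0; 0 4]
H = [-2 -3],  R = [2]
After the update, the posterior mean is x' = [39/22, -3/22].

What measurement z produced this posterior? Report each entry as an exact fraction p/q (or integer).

z = [-3]

x̄ = F·x = [6, 3]
P̄ = F·P·Fᵀ + Q = [19 8; 8 10]
S = H·P̄·Hᵀ + R = [264]
K = P̄·Hᵀ·S⁻¹ = [-31/132; -23/132]
x' − x̄ = [-93/22, -69/22] = K·y
y = (KᵀK)⁻¹·Kᵀ·(x' − x̄) = [18]
z = y + H·x̄ = [18] + [-21] = [-3]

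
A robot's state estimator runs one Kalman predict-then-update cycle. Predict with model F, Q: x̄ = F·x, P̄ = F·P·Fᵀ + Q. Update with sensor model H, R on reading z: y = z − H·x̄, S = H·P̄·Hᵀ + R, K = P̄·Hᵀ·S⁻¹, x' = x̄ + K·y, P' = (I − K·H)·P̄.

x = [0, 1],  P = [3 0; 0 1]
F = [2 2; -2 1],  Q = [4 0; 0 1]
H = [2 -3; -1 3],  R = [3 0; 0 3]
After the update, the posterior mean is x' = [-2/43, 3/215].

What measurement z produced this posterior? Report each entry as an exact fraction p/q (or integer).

z = [-1, -1]

x̄ = F·x = [2, 1]
P̄ = F·P·Fᵀ + Q = [20 -10; -10 14]
S = H·P̄·Hᵀ + R = [329 -256; -256 209]
K = P̄·Hᵀ·S⁻¹ = [122/215 98/215; 118/1075 412/1075]
x' − x̄ = [-88/43, -212/215] = K·y
y = (KᵀK)⁻¹·Kᵀ·(x' − x̄) = [-2, -2]
z = y + H·x̄ = [-2, -2] + [1, 1] = [-1, -1]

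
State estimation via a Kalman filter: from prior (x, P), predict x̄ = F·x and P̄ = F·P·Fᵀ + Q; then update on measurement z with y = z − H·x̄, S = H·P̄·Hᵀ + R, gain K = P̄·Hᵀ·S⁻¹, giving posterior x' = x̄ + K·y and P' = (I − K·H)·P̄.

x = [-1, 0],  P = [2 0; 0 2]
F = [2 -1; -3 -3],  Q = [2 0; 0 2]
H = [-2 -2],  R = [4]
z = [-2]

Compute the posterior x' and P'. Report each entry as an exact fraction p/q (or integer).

x̄ = F·x = [-2, 3]
P̄ = F·P·Fᵀ + Q = [12 -6; -6 38]
y = z − H·x̄ = [0]
S = H·P̄·Hᵀ + R = [156]
K = P̄·Hᵀ·S⁻¹ = [-1/13; -16/39]
x' = x̄ + K·y = [-2, 3]
P' = (I − K·H)·P̄ = [144/13 -142/13; -142/13 458/39]

x' = [-2, 3]
P' = [144/13 -142/13; -142/13 458/39]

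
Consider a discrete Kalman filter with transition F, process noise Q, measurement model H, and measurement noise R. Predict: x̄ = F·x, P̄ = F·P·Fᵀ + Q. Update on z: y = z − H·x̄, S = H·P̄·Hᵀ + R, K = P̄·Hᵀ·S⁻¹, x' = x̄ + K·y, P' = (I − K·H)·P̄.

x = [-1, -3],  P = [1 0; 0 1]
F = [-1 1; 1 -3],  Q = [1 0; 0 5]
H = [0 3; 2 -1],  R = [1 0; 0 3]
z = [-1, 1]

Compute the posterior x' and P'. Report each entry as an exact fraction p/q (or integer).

x̄ = F·x = [-2, 8]
P̄ = F·P·Fᵀ + Q = [3 -4; -4 15]
y = z − H·x̄ = [-25, 13]
S = H·P̄·Hᵀ + R = [136 -69; -69 46]
K = P̄·Hᵀ·S⁻¹ = [6/65 532/1495; 21/65 -1/65]
x' = x̄ + K·y = [476/1495, -18/65]
P' = (I − K·H)·P̄ = [821/1495 2/65; 2/65 7/65]

x' = [476/1495, -18/65]
P' = [821/1495 2/65; 2/65 7/65]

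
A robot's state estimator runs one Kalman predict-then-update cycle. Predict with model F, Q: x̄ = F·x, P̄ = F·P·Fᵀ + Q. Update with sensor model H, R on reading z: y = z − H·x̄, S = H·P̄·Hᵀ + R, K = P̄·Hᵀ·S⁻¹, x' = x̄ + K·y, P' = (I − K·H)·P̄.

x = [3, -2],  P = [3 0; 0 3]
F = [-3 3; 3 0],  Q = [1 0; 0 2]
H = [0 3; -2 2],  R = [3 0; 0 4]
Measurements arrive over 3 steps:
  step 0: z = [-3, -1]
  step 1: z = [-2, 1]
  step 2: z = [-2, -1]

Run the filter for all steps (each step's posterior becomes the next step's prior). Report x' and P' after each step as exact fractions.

step 0: x' = [-935/1412, -1403/1412], P' = [3519/2824 839/2824; 839/2824 895/2824]
step 1: x' = [-1894899/1395854, -1052975/1395854], P' = [654300/697927 132593/697927; 132593/697927 194032/697927]
step 2: x' = [-38746793/136597915, -106012401/136597915], P' = [127845981/136597915 25779572/136597915; 25779572/136597915 37759489/136597915]

step 0: x̄ = F·x = [-15, 9]
step 0: P̄ = F·P·Fᵀ + Q = [55 -27; -27 29]
step 0: y = z − H·x̄ = [-30, -49]
step 0: S = H·P̄·Hᵀ + R = [264 336; 336 556]
step 0: K = P̄·Hᵀ·S⁻¹ = [839/2824 -335/706; 895/2824 7/706]
step 0: x' = x̄ + K·y = [-935/1412, -1403/1412]
step 0: P' = (I − K·H)·P̄ = [3519/2824 839/2824; 839/2824 895/2824]
step 1: x̄ = F·x = [-351/353, -2805/1412]
step 1: P̄ = F·P·Fᵀ + Q = [3431/353 -3015/353; -3015/353 37319/2824]
step 1: y = z − H·x̄ = [5591/1412, 2107/706]
step 1: S = H·P̄·Hᵀ + R = [344343/2824 184317/1412; 184317/1412 115831/706]
step 1: K = P̄·Hᵀ·S⁻¹ = [132593/697927 -521707/1395854; 194032/697927 61439/1395854]
step 1: x' = x̄ + K·y = [-1894899/1395854, -1052975/1395854]
step 1: P' = (I − K·H)·P̄ = [654300/697927 132593/697927; 132593/697927 194032/697927]
step 2: x̄ = F·x = [1262886/697927, -5684697/1395854]
step 2: P̄ = F·P·Fᵀ + Q = [5946241/697927 -4695363/697927; -4695363/697927 7284554/697927]
step 2: y = z − H·x̄ = [14262383/1395854, 7512542/697927]
step 2: S = H·P̄·Hᵀ + R = [67654767/697927 71879502/697927; 71879502/697927 93277792/697927]
step 2: K = P̄·Hᵀ·S⁻¹ = [25779572/136597915 -102066409/273195830; 37759489/136597915 11979917/273195830]
step 2: x' = x̄ + K·y = [-38746793/136597915, -106012401/136597915]
step 2: P' = (I − K·H)·P̄ = [127845981/136597915 25779572/136597915; 25779572/136597915 37759489/136597915]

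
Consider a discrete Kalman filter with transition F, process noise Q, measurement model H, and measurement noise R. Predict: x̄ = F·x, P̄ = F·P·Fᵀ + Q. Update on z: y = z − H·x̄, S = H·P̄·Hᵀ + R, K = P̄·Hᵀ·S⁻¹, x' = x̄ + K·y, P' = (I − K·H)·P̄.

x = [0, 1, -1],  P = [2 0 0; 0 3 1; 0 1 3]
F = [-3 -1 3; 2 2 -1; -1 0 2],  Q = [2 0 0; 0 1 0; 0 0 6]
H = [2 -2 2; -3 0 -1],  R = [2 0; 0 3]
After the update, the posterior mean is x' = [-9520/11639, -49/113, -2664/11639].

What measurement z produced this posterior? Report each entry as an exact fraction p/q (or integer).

z = [-1, 3]

x̄ = F·x = [-4, 3, -2]
P̄ = F·P·Fᵀ + Q = [44 -20 22; -20 20 -6; 22 -6 20]
S = H·P̄·Hᵀ + R = [722 -612; -612 551]
K = P̄·Hᵀ·S⁻¹ = [262/11639 -2962/11639; -50/113 -42/113; 132/11639 -1670/11639]
x' − x̄ = [37036/11639, -388/113, 20614/11639] = K·y
y = (KᵀK)⁻¹·Kᵀ·(x' − x̄) = [17, -11]
z = y + H·x̄ = [17, -11] + [-18, 14] = [-1, 3]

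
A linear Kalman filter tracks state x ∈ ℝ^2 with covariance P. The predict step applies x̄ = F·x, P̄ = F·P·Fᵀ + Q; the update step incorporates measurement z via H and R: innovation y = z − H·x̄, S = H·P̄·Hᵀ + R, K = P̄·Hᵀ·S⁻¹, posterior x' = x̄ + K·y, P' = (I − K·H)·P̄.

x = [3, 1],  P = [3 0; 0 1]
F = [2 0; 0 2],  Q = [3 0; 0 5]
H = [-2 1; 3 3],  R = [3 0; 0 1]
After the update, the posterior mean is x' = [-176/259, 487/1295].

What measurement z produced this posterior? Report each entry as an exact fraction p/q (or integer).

z = [2, -1]

x̄ = F·x = [6, 2]
P̄ = F·P·Fᵀ + Q = [15 0; 0 9]
S = H·P̄·Hᵀ + R = [72 -63; -63 217]
K = P̄·Hᵀ·S⁻¹ = [-35/111 30/259; 58/185 279/1295]
x' − x̄ = [-1730/259, -2103/1295] = K·y
y = (KᵀK)⁻¹·Kᵀ·(x' − x̄) = [12, -25]
z = y + H·x̄ = [12, -25] + [-10, 24] = [2, -1]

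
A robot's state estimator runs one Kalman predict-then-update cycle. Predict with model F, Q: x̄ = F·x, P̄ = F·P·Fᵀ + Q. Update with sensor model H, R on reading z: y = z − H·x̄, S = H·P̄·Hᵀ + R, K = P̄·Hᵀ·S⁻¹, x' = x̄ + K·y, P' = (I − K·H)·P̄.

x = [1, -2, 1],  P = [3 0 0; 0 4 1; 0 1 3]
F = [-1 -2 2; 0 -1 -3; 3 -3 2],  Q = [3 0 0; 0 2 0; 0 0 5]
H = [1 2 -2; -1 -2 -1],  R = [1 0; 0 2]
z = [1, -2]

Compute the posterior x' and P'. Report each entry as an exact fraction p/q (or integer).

x̄ = F·x = [5, -1, 11]
P̄ = F·P·Fᵀ + Q = [26 -6 17; -6 39 1; 17 1 68]
y = z − H·x̄ = [20, 12]
S = H·P̄·Hᵀ + R = [355 -3; -3 266]
K = P̄·Hᵀ·S⁻¹ = [-5413/94421 -11065/94421; 18401/94421 -25705/94421; -31383/94421 -31236/94421]
x' = x̄ + K·y = [231065/94421, -34861/94421, 36139/94421]
P' = (I − K·H)·P̄ = [2003671/94421 -995361/94421 9181/94421; -995361/94421 517884/94421 11003/94421; 9181/94421 11003/94421 31285/94421]

x' = [231065/94421, -34861/94421, 36139/94421]
P' = [2003671/94421 -995361/94421 9181/94421; -995361/94421 517884/94421 11003/94421; 9181/94421 11003/94421 31285/94421]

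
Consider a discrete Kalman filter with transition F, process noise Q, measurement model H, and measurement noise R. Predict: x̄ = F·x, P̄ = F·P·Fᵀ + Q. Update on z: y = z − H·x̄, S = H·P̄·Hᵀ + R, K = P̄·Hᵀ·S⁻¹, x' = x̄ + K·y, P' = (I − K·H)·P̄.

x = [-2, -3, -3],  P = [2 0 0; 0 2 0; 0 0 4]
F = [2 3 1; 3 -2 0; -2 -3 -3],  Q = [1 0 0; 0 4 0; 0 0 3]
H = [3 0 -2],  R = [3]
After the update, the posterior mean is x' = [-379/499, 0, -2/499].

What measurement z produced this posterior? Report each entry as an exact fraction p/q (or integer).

z = [-2]

x̄ = F·x = [-16, 0, 22]
P̄ = F·P·Fᵀ + Q = [31 0 -38; 0 30 0; -38 0 65]
S = H·P̄·Hᵀ + R = [998]
K = P̄·Hᵀ·S⁻¹ = [169/998; 0; -122/499]
x' − x̄ = [7605/499, 0, -10980/499] = K·y
y = (KᵀK)⁻¹·Kᵀ·(x' − x̄) = [90]
z = y + H·x̄ = [90] + [-92] = [-2]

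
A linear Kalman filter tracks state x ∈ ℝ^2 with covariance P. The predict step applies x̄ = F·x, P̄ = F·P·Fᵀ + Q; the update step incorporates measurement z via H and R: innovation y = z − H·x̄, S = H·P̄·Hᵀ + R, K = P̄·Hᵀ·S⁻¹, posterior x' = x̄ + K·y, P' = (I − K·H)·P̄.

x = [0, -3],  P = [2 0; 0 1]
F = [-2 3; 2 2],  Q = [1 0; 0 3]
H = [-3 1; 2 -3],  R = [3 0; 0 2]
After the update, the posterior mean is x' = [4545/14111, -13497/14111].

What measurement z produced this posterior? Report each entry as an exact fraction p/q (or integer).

x̄ = F·x = [-9, -6]
P̄ = F·P·Fᵀ + Q = [18 -2; -2 15]
S = H·P̄·Hᵀ + R = [192 -175; -175 233]
K = P̄·Hᵀ·S⁻¹ = [-5698/14111 -1736/14111; -3682/14111 -5733/14111]
x' − x̄ = [131544/14111, 71169/14111] = K·y
y = (KᵀK)⁻¹·Kᵀ·(x' − x̄) = [-24, 3]
z = y + H·x̄ = [-24, 3] + [21, 0] = [-3, 3]

z = [-3, 3]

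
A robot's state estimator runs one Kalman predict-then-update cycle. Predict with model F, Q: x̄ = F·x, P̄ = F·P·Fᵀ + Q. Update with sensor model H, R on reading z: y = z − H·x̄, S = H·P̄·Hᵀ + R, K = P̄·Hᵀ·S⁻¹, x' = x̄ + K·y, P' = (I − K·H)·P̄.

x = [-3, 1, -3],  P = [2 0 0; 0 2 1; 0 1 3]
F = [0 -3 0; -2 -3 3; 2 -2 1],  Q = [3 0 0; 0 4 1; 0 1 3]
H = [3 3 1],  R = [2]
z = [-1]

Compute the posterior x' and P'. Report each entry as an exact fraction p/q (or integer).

x̄ = F·x = [-3, -6, -11]
P̄ = F·P·Fᵀ + Q = [21 9 9; 9 39 5; 9 5 18]
y = z − H·x̄ = [37]
S = H·P̄·Hᵀ + R = [806]
K = P̄·Hᵀ·S⁻¹ = [99/806; 149/806; 30/403]
x' = x̄ + K·y = [1245/806, 677/806, -3323/403]
P' = (I − K·H)·P̄ = [7125/806 -7497/806 657/403; -7497/806 9233/806 -2455/403; 657/403 -2455/403 5454/403]

x' = [1245/806, 677/806, -3323/403]
P' = [7125/806 -7497/806 657/403; -7497/806 9233/806 -2455/403; 657/403 -2455/403 5454/403]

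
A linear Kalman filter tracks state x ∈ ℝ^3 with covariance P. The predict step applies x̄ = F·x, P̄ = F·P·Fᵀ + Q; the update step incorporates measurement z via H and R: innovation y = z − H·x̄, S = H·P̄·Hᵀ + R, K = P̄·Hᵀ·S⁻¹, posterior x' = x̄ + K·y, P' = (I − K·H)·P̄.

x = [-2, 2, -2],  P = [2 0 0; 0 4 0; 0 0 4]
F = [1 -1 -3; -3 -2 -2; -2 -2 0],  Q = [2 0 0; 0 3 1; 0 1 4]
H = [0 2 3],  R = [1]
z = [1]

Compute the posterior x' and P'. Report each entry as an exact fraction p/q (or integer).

x̄ = F·x = [2, 6, 0]
P̄ = F·P·Fᵀ + Q = [44 26 4; 26 53 29; 4 29 28]
y = z − H·x̄ = [-11]
S = H·P̄·Hᵀ + R = [813]
K = P̄·Hᵀ·S⁻¹ = [64/813; 193/813; 142/813]
x' = x̄ + K·y = [922/813, 2755/813, -1562/813]
P' = (I − K·H)·P̄ = [31676/813 8786/813 -5836/813; 8786/813 5840/813 -3829/813; -5836/813 -3829/813 2600/813]

x' = [922/813, 2755/813, -1562/813]
P' = [31676/813 8786/813 -5836/813; 8786/813 5840/813 -3829/813; -5836/813 -3829/813 2600/813]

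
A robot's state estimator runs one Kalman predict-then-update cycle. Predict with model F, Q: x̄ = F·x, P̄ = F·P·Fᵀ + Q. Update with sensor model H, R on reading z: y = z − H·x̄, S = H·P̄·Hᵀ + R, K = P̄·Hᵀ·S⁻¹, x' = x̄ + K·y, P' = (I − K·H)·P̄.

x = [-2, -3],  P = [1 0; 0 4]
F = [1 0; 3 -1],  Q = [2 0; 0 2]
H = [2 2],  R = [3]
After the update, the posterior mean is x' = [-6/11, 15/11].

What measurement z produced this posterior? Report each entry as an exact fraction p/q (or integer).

x̄ = F·x = [-2, -3]
P̄ = F·P·Fᵀ + Q = [3 3; 3 15]
S = H·P̄·Hᵀ + R = [99]
K = P̄·Hᵀ·S⁻¹ = [4/33; 4/11]
x' − x̄ = [16/11, 48/11] = K·y
y = (KᵀK)⁻¹·Kᵀ·(x' − x̄) = [12]
z = y + H·x̄ = [12] + [-10] = [2]

z = [2]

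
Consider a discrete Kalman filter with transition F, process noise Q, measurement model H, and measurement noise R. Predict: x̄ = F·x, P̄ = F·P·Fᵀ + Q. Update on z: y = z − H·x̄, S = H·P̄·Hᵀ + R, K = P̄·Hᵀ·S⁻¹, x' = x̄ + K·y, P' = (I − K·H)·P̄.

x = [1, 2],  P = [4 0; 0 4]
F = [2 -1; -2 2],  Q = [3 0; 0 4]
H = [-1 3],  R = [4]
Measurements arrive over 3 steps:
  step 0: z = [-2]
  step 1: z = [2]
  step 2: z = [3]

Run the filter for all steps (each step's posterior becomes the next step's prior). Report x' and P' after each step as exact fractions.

step 0: x' = [152/99, -2/15], P' = [472/99 4/3; 4/3 4/5]
step 1: x' = [-40934/117809, 54852/117809], P' = [538616/117809 142876/117809; 142876/117809 86884/117809]
step 2: x' = [-1813543/3970345, 4807632/5558483], P' = [17955128/3970345 951820/794069; 951820/794069 4077356/5558483]

step 0: x̄ = F·x = [0, 2]
step 0: P̄ = F·P·Fᵀ + Q = [23 -24; -24 36]
step 0: y = z − H·x̄ = [-8]
step 0: S = H·P̄·Hᵀ + R = [495]
step 0: K = P̄·Hᵀ·S⁻¹ = [-19/99; 4/15]
step 0: x' = x̄ + K·y = [152/99, -2/15]
step 0: P' = (I − K·H)·P̄ = [472/99 4/3; 4/3 4/5]
step 1: x̄ = F·x = [1586/495, -1652/495]
step 1: P̄ = F·P·Fᵀ + Q = [8681/495 -6272/495; -6272/495 7724/495]
step 1: y = z − H·x̄ = [7532/495]
step 1: S = H·P̄·Hᵀ + R = [117809/495]
step 1: K = P̄·Hᵀ·S⁻¹ = [-27497/117809; 29444/117809]
step 1: x' = x̄ + K·y = [-40934/117809, 54852/117809]
step 1: P' = (I − K·H)·P̄ = [538616/117809 142876/117809; 142876/117809 86884/117809]
step 2: x̄ = F·x = [-136720/117809, 191572/117809]
step 2: P̄ = F·P·Fᵀ + Q = [2023271/117809 -1470976/117809; -1470976/117809 1830228/117809]
step 2: y = z − H·x̄ = [-358009/117809]
step 2: S = H·P̄·Hᵀ + R = [27792415/117809]
step 2: K = P̄·Hᵀ·S⁻¹ = [-919457/3970345; 1392332/5558483]
step 2: x' = x̄ + K·y = [-1813543/3970345, 4807632/5558483]
step 2: P' = (I − K·H)·P̄ = [17955128/3970345 951820/794069; 951820/794069 4077356/5558483]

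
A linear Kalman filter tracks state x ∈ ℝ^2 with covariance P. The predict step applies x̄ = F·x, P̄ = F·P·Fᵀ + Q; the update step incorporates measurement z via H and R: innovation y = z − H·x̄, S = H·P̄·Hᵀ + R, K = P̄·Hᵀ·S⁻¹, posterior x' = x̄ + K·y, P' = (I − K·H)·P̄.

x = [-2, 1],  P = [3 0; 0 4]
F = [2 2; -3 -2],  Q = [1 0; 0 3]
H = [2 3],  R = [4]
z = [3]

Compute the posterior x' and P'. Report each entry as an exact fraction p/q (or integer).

x̄ = F·x = [-2, 4]
P̄ = F·P·Fᵀ + Q = [29 -34; -34 46]
y = z − H·x̄ = [-5]
S = H·P̄·Hᵀ + R = [126]
K = P̄·Hᵀ·S⁻¹ = [-22/63; 5/9]
x' = x̄ + K·y = [-16/63, 11/9]
P' = (I − K·H)·P̄ = [859/63 -86/9; -86/9 64/9]

x' = [-16/63, 11/9]
P' = [859/63 -86/9; -86/9 64/9]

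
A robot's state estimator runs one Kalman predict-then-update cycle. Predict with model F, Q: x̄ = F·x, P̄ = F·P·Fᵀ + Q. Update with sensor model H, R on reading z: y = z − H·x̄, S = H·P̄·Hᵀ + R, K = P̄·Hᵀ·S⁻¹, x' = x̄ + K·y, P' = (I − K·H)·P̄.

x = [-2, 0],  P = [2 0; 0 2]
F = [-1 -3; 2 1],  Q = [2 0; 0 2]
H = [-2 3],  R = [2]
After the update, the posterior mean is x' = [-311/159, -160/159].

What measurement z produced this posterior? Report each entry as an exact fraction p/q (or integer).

z = [1]

x̄ = F·x = [2, -4]
P̄ = F·P·Fᵀ + Q = [22 -10; -10 12]
S = H·P̄·Hᵀ + R = [318]
K = P̄·Hᵀ·S⁻¹ = [-37/159; 28/159]
x' − x̄ = [-629/159, 476/159] = K·y
y = (KᵀK)⁻¹·Kᵀ·(x' − x̄) = [17]
z = y + H·x̄ = [17] + [-16] = [1]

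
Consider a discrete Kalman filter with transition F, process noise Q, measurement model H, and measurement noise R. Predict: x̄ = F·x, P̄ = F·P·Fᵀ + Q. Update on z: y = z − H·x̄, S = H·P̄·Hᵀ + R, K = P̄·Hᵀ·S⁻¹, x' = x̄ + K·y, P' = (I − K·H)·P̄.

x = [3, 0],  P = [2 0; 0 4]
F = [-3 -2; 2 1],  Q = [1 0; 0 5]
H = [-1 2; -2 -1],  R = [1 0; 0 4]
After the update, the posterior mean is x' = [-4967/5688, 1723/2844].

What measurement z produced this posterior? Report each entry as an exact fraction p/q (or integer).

z = [2, 1]

x̄ = F·x = [-9, 6]
P̄ = F·P·Fᵀ + Q = [35 -20; -20 17]
S = H·P̄·Hᵀ + R = [184 96; 96 81]
K = P̄·Hᵀ·S⁻¹ = [-425/1896 -250/711; 361/948 -119/711]
x' − x̄ = [46225/5688, -15341/2844] = K·y
y = (KᵀK)⁻¹·Kᵀ·(x' − x̄) = [-19, -11]
z = y + H·x̄ = [-19, -11] + [21, 12] = [2, 1]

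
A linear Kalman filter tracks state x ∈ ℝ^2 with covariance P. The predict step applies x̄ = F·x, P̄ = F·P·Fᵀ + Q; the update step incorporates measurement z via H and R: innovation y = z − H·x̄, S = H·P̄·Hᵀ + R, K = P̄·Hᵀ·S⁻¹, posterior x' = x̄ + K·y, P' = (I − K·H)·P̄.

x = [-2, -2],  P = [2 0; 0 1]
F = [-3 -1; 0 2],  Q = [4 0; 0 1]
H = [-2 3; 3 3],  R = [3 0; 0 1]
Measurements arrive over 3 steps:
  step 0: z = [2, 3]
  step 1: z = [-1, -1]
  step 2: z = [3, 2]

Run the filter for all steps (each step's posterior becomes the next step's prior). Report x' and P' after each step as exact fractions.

step 0: x' = [8230/25787, 17059/25787], P' = [4065/25787 -2337/25787; -2337/25787 3456/25787]
step 1: x' = [-7592636/50007629, -7957648/50007629], P' = [7459737/50007629 -4104141/50007629; -4104141/50007629 6208814/50007629]
step 2: x' = [-1919239059/18832620311, 70400570206/94163101555], P' = [2808282183/18832620311 -1543777035/18832620311; -1543777035/18832620311 11673133974/94163101555]

step 0: x̄ = F·x = [8, -4]
step 0: P̄ = F·P·Fᵀ + Q = [23 -2; -2 5]
step 0: y = z − H·x̄ = [30, -9]
step 0: S = H·P̄·Hᵀ + R = [164 -99; -99 217]
step 0: K = P̄·Hᵀ·S⁻¹ = [-5047/25787 5184/25787; 5014/25787 3357/25787]
step 0: x' = x̄ + K·y = [8230/25787, 17059/25787]
step 0: P' = (I − K·H)·P̄ = [4065/25787 -2337/25787; -2337/25787 3456/25787]
step 1: x̄ = F·x = [-41749/25787, 34118/25787]
step 1: P̄ = F·P·Fᵀ + Q = [129167/25787 7110/25787; 7110/25787 39611/25787]
step 1: y = z − H·x̄ = [-211639/25787, -2894/25787]
step 1: S = H·P̄·Hᵀ + R = [865208/25787 -397173/25787; -397173/25787 1672769/25787]
step 1: K = P̄·Hᵀ·S⁻¹ = [-1296757/7143947 10066788/50007629; 1277844/7143947 6314019/50007629]
step 1: x' = x̄ + K·y = [-7592636/50007629, -7957648/50007629]
step 1: P' = (I − K·H)·P̄ = [7459737/50007629 -4104141/50007629; -4104141/50007629 6208814/50007629]
step 2: x̄ = F·x = [30735556/50007629, -15915296/50007629]
step 2: P̄ = F·P·Fᵀ + Q = [248752117/50007629 12207218/50007629; 12207218/50007629 74842885/50007629]
step 2: y = z − H·x̄ = [259239887/50007629, 7936354/7143947]
step 2: S = H·P̄·Hᵀ + R = [1672130704/50007629 -111757869/7143947; -111757869/7143947 454584653/7143947]
step 2: K = P̄·Hᵀ·S⁻¹ = [-3415965157/18832620311 3793515444/18832620311; 16819057424/94163101555 11862746397/94163101555]
step 2: x' = x̄ + K·y = [-1919239059/18832620311, 70400570206/94163101555]
step 2: P' = (I − K·H)·P̄ = [2808282183/18832620311 -1543777035/18832620311; -1543777035/18832620311 11673133974/94163101555]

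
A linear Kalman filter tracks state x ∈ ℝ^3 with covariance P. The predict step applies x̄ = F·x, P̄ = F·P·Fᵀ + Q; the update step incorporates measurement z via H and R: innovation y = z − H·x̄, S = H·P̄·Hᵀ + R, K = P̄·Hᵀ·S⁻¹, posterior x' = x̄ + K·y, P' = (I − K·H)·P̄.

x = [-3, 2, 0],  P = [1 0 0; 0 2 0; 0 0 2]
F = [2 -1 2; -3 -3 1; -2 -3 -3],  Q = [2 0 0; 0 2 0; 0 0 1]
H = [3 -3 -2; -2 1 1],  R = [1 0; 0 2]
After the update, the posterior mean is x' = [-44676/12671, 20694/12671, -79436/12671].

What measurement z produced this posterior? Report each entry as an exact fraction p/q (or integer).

x̄ = F·x = [-8, 3, 0]
P̄ = F·P·Fᵀ + Q = [16 4 -10; 4 31 18; -10 18 41]
S = H·P̄·Hᵀ + R = [852 -395; -395 198]
K = P̄·Hᵀ·S⁻¹ = [-3922/12671 -10256/12671; -6971/12671 -11283/12671; -1663/12671 1738/12671]
x' − x̄ = [56692/12671, -17319/12671, -79436/12671] = K·y
y = (KᵀK)⁻¹·Kᵀ·(x' − x̄) = [30, -17]
z = y + H·x̄ = [30, -17] + [-33, 19] = [-3, 2]

z = [-3, 2]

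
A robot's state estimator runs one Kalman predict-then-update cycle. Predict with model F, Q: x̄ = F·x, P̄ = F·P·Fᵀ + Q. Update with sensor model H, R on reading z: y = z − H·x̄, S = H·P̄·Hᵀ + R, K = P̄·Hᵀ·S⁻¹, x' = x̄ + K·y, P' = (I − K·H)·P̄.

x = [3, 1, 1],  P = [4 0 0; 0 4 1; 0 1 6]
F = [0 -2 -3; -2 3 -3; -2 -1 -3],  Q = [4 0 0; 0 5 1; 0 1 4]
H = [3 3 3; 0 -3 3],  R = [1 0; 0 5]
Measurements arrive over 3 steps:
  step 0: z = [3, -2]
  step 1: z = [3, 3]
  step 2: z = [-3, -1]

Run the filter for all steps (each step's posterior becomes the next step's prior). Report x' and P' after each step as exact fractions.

step 0: x̄ = F·x = [-5, -6, -10]
step 0: P̄ = F·P·Fᵀ + Q = [86 27 71; 27 93 53; 71 53 84]
step 0: y = z − H·x̄ = [66, 10]
step 0: S = H·P̄·Hᵀ + R = [5086 315; 315 644]
step 0: K = P̄·Hᵀ·S⁻¹ = [44844/453737 497472/3176159; 53148/453737 -773805/3176159; 53223/453737 276438/3176159]
step 0: x' = x̄ + K·y = [9811853/3176159, -2240628/3176159, -4408184/3176159]
step 0: P' = (I − K·H)·P̄ = [34206154/3176159 -17465319/3176159 -16636199/3176159; -17465319/3176159 9439503/3176159 8149828/3176159; -16636199/3176159 8149828/3176159 8610558/3176159]
step 1: x̄ = F·x = [17705808/3176159, -1874434/453737, -4158526/3176159]
step 1: P̄ = F·P·Fᵀ + Q = [225755606/3176159 -24752850/453737 44010/3176159; -24752850/453737 25486928/453737 1500744/453737; 44010/3176159 1500744/453737 15867081/3176159]
step 1: y = z − H·x̄ = [1178535/453737, -17359059/3176159]
step 1: S = H·P̄·Hᵀ + R = [122069090/453737 13850415/453737; 13850415/453737 1575267244/3176159]
step 1: K = P̄·Hᵀ·S⁻¹ = [62287470768/420835420105 27013957038/84167084021; 898887504/9786870235 -636957678/1957374047; 38813750847/420835420105 381686643/84167084021]
step 1: x' = x̄ + K·y = [353911912362/84167084021, -4137914632/1957374047, -92122598020/84167084021]
step 1: P' = (I − K·H)·P̄ = [4710625992874/420835420105 -57150928038/9786870235 -2232373596984/420835420105; -57150928038/9786870235 31379268928/9786870235 26071288278/9786870235; -2232373596984/420835420105 26071288278/9786870235 1124246117979/420835420105]
step 2: x̄ = F·x = [632228452412/84167084021, -965247018192/84167084021, -253525701488/84167084021]
step 2: P̄ = F·P·Fᵀ + Q = [6130315149859/84167084021 -4913006742783/84167084021 -63556090247/84167084021; -4913006742783/84167084021 25730891785596/420835420105 1648712844704/420835420105; -63556090247/84167084021 1648712844704/420835420105 2101318867011/420835420105]
step 2: y = z − H·x̄ = [1507131549741/84167084021, -51612349631/1957374047]
step 2: S = H·P̄·Hᵀ + R = [21712217853839/84167084021 25856386497/1957374047; 25856386497/1957374047 5184121901612/9786870235]
step 2: K = P̄·Hᵀ·S⁻¹ = [8206269482929812/57431560128007139 18536265100293675/57431560128007139; 5427006470327352/57431560128007139 -18748665143240889/57431560128007139; 5436271675488777/57431560128007139 214253083979499/57431560128007139]
step 2: x' = x̄ + K·y = [89579979114609485/57431560128007139, -67091965419919839/57431560128007139, -81298985368649402/57431560128007139]
step 2: P' = (I − K·H)·P̄ = [641550646750803217/57431560128007139 -334854499378491369/57431560128007139 -303960724211335244/57431560128007139; -334854499378491369/57431560128007139 183955638387000984/57431560128007139 152707863148266169/57431560128007139; -303960724211335244/57431560128007139 152707863148266169/57431560128007139 153064951621565334/57431560128007139]

step 0: x' = [9811853/3176159, -2240628/3176159, -4408184/3176159], P' = [34206154/3176159 -17465319/3176159 -16636199/3176159; -17465319/3176159 9439503/3176159 8149828/3176159; -16636199/3176159 8149828/3176159 8610558/3176159]
step 1: x' = [353911912362/84167084021, -4137914632/1957374047, -92122598020/84167084021], P' = [4710625992874/420835420105 -57150928038/9786870235 -2232373596984/420835420105; -57150928038/9786870235 31379268928/9786870235 26071288278/9786870235; -2232373596984/420835420105 26071288278/9786870235 1124246117979/420835420105]
step 2: x' = [89579979114609485/57431560128007139, -67091965419919839/57431560128007139, -81298985368649402/57431560128007139], P' = [641550646750803217/57431560128007139 -334854499378491369/57431560128007139 -303960724211335244/57431560128007139; -334854499378491369/57431560128007139 183955638387000984/57431560128007139 152707863148266169/57431560128007139; -303960724211335244/57431560128007139 152707863148266169/57431560128007139 153064951621565334/57431560128007139]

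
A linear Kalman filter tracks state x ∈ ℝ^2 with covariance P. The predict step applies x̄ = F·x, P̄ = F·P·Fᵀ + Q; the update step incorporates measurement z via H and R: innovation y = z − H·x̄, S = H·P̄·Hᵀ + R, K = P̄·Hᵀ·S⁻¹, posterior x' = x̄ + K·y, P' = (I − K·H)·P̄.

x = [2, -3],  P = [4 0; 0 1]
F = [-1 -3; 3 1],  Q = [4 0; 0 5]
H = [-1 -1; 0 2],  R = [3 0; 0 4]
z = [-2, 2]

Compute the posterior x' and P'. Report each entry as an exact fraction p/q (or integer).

x' = [1669/647, 495/647]
P' = [2007/647 -534/647; -534/647 615/647]

x̄ = F·x = [7, 3]
P̄ = F·P·Fᵀ + Q = [17 -15; -15 42]
y = z − H·x̄ = [8, -4]
S = H·P̄·Hᵀ + R = [32 -54; -54 172]
K = P̄·Hᵀ·S⁻¹ = [-491/647 -267/647; -27/647 615/1294]
x' = x̄ + K·y = [1669/647, 495/647]
P' = (I − K·H)·P̄ = [2007/647 -534/647; -534/647 615/647]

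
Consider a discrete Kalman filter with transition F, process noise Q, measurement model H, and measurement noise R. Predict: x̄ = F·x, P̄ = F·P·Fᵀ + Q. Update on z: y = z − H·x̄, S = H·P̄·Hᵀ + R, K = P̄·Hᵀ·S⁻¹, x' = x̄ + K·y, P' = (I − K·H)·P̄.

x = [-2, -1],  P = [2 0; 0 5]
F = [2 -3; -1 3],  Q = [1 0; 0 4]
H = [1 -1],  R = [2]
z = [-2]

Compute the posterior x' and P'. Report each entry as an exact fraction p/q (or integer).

x' = [-411/205, -1/41]
P' = [461/205 51/41; 51/41 91/41]

x̄ = F·x = [-1, -1]
P̄ = F·P·Fᵀ + Q = [54 -49; -49 51]
y = z − H·x̄ = [-2]
S = H·P̄·Hᵀ + R = [205]
K = P̄·Hᵀ·S⁻¹ = [103/205; -20/41]
x' = x̄ + K·y = [-411/205, -1/41]
P' = (I − K·H)·P̄ = [461/205 51/41; 51/41 91/41]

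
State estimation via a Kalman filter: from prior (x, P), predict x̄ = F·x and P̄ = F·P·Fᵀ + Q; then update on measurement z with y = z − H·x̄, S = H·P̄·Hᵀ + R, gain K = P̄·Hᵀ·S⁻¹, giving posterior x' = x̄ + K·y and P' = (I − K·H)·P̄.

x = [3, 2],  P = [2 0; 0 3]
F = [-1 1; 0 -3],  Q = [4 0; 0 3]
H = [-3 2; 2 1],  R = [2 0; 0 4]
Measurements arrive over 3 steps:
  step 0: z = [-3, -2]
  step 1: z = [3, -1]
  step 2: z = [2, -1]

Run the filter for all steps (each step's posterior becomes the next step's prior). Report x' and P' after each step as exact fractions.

step 0: x̄ = F·x = [-1, -6]
step 0: P̄ = F·P·Fᵀ + Q = [9 -9; -9 30]
step 0: y = z − H·x̄ = [6, 6]
step 0: S = H·P̄·Hᵀ + R = [311 -3; -3 34]
step 0: K = P̄·Hᵀ·S⁻¹ = [-1503/10565 2664/10565; 2994/10565 3993/10565]
step 0: x' = x̄ + K·y = [-3599/10565, -21468/10565]
step 0: P' = (I − K·H)·P̄ = [3474/10565 3708/10565; 3708/10565 8556/10565]
step 1: x̄ = F·x = [-17869/10565, 64404/10565]
step 1: P̄ = F·P·Fᵀ + Q = [46874/10565 -14544/10565; -14544/10565 108699/10565]
step 1: y = z − H·x̄ = [-30144/2113, -39231/10565]
step 1: S = H·P̄·Hᵀ + R = [210464/2113 -15678/2113; -15678/2113 280279/10565]
step 1: K = P̄·Hᵀ·S⁻¹ = [-1957281/13667686 1657463/6833843; 1878891/6833843 2466597/6833843]
step 1: x' = x̄ + K·y = [-3751744/6833843, 5695533/6833843]
step 1: P' = (I − K·H)·P̄ = [2173855/6833843 2282142/6833843; 2282142/6833843 5302104/6833843]
step 2: x̄ = F·x = [9447277/6833843, -17086599/6833843]
step 2: P̄ = F·P·Fᵀ + Q = [30247047/6833843 -9059886/6833843; -9059886/6833843 68220465/6833843]
step 2: y = z − H·x̄ = [76182715/6833843, -8641798/6833843]
step 2: S = H·P̄·Hᵀ + R = [667491601/6833843 -54101238/6833843; -54101238/6833843 180304481/6833843]
step 2: K = P̄·Hᵀ·S⁻¹ = [-2465004843/17182832959 4161990798/17182832959; 4713604734/17182832959 6188884959/17182832959]
step 2: x' = x̄ + K·y = [-8988626542/17182832959, 1758298509/17182832959]
step 2: P' = (I − K·H)·P̄ = [5460848010/17182832959 5726267172/17182832959; 5726267172/17182832959 13303005492/17182832959]

step 0: x' = [-3599/10565, -21468/10565], P' = [3474/10565 3708/10565; 3708/10565 8556/10565]
step 1: x' = [-3751744/6833843, 5695533/6833843], P' = [2173855/6833843 2282142/6833843; 2282142/6833843 5302104/6833843]
step 2: x' = [-8988626542/17182832959, 1758298509/17182832959], P' = [5460848010/17182832959 5726267172/17182832959; 5726267172/17182832959 13303005492/17182832959]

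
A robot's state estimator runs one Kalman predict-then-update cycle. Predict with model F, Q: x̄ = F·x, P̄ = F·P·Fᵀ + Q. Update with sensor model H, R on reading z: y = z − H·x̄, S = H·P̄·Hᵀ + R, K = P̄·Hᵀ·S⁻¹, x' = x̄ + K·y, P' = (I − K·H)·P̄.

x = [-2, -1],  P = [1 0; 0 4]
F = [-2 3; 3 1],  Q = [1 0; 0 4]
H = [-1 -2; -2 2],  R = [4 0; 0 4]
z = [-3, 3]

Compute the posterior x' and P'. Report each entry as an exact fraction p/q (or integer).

x̄ = F·x = [1, -7]
P̄ = F·P·Fᵀ + Q = [41 6; 6 17]
y = z − H·x̄ = [-16, 19]
S = H·P̄·Hᵀ + R = [137 26; 26 188]
K = P̄·Hᵀ·S⁻¹ = [-1018/3135 -2053/6270; -2023/6270 2027/12540]
x' = x̄ + K·y = [-161/6270, 15469/12540]
P' = (I − K·H)·P̄ = [2726/3135 673/3135; 673/3135 3373/6270]

x' = [-161/6270, 15469/12540]
P' = [2726/3135 673/3135; 673/3135 3373/6270]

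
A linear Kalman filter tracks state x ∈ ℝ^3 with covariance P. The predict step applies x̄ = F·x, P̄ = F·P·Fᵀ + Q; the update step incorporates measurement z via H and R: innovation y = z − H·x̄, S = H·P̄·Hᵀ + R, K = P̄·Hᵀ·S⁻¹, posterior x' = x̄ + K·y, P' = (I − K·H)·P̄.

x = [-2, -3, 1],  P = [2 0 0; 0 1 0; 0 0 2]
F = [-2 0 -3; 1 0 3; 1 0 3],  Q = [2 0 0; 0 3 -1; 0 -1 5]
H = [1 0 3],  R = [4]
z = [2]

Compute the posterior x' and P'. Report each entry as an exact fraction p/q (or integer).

x̄ = F·x = [1, 1, 1]
P̄ = F·P·Fᵀ + Q = [28 -22 -22; -22 23 19; -22 19 25]
y = z − H·x̄ = [-2]
S = H·P̄·Hᵀ + R = [125]
K = P̄·Hᵀ·S⁻¹ = [-38/125; 7/25; 53/125]
x' = x̄ + K·y = [201/125, 11/25, 19/125]
P' = (I − K·H)·P̄ = [2056/125 -284/25 -736/125; -284/25 66/5 104/25; -736/125 104/25 316/125]

x' = [201/125, 11/25, 19/125]
P' = [2056/125 -284/25 -736/125; -284/25 66/5 104/25; -736/125 104/25 316/125]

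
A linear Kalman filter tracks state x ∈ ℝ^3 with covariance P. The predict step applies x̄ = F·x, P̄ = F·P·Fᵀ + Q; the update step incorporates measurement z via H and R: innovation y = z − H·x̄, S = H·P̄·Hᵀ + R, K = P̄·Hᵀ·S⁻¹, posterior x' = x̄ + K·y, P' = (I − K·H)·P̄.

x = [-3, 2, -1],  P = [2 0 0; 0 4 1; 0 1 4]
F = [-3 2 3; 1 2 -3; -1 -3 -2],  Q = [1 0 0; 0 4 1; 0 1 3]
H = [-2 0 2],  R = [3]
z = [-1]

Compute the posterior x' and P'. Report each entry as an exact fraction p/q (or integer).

x' = [4714/1051, 5464/1051, 4157/1051]
P' = [11057/1051 -10766/1051 10643/1051; -10766/1051 44746/1051 -10676/1051; 10643/1051 -10676/1051 11015/1051]

x̄ = F·x = [10, 4, -1]
P̄ = F·P·Fᵀ + Q = [83 -26 -55; -26 46 4; -55 4 69]
y = z − H·x̄ = [21]
S = H·P̄·Hᵀ + R = [1051]
K = P̄·Hᵀ·S⁻¹ = [-276/1051; 60/1051; 248/1051]
x' = x̄ + K·y = [4714/1051, 5464/1051, 4157/1051]
P' = (I − K·H)·P̄ = [11057/1051 -10766/1051 10643/1051; -10766/1051 44746/1051 -10676/1051; 10643/1051 -10676/1051 11015/1051]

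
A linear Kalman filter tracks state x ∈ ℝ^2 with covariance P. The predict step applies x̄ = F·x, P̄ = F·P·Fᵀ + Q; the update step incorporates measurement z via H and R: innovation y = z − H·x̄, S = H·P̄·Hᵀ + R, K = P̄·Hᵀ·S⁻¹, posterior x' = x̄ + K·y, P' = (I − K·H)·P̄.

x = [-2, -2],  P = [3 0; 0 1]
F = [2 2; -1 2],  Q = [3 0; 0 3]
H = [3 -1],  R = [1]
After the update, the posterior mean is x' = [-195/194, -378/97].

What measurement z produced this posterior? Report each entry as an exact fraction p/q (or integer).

x̄ = F·x = [-8, -2]
P̄ = F·P·Fᵀ + Q = [19 -2; -2 10]
S = H·P̄·Hᵀ + R = [194]
K = P̄·Hᵀ·S⁻¹ = [59/194; -8/97]
x' − x̄ = [1357/194, -184/97] = K·y
y = (KᵀK)⁻¹·Kᵀ·(x' − x̄) = [23]
z = y + H·x̄ = [23] + [-22] = [1]

z = [1]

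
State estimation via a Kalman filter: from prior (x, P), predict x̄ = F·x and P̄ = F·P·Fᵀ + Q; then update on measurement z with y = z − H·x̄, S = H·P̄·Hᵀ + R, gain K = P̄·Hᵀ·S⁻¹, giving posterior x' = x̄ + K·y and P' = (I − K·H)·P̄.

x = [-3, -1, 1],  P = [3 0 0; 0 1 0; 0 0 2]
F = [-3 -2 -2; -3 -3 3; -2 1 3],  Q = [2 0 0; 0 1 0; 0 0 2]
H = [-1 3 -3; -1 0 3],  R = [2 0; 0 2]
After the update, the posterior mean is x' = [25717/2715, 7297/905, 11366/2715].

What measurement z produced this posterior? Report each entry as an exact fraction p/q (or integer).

x̄ = F·x = [9, 15, 8]
P̄ = F·P·Fᵀ + Q = [41 21 4; 21 55 33; 4 33 33]
S = H·P̄·Hᵀ + R = [139 -22; -22 316]
K = P̄·Hᵀ·S⁻¹ = [1261/21720 -3811/43440; 332/905 493/1810; 413/21720 13117/43440]
x' − x̄ = [1282/2715, -6278/905, -10354/2715] = K·y
y = (KᵀK)⁻¹·Kᵀ·(x' − x̄) = [-10, -12]
z = y + H·x̄ = [-10, -12] + [12, 15] = [2, 3]

z = [2, 3]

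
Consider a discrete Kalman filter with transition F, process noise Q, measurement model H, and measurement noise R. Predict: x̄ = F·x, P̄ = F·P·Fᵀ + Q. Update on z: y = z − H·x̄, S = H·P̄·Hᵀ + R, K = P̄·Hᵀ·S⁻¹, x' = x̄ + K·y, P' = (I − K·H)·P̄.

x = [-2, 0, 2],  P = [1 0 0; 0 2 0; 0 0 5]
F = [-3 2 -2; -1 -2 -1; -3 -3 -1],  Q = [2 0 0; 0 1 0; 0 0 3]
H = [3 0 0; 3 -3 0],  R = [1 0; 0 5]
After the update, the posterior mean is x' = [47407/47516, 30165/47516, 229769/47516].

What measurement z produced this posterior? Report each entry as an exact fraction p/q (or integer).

z = [3, 1]

x̄ = F·x = [2, 0, 4]
P̄ = F·P·Fᵀ + Q = [39 5 7; 5 15 20; 7 20 35]
S = H·P̄·Hᵀ + R = [352 306; 306 401]
K = P̄·Hᵀ·S⁻¹ = [15705/47516 51/23758; 15195/47516 -7575/23758; 20355/47516 -10077/23758]
x' − x̄ = [-47625/47516, 30165/47516, 39705/47516] = K·y
y = (KᵀK)⁻¹·Kᵀ·(x' − x̄) = [-3, -5]
z = y + H·x̄ = [-3, -5] + [6, 6] = [3, 1]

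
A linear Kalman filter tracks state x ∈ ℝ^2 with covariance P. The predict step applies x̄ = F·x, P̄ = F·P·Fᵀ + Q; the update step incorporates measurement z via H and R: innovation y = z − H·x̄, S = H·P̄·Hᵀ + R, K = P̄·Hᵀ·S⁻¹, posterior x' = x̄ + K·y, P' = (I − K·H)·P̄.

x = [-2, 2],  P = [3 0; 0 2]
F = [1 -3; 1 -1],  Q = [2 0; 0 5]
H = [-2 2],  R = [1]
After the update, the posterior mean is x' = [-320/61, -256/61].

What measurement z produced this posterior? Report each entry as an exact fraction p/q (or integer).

x̄ = F·x = [-8, -4]
P̄ = F·P·Fᵀ + Q = [23 9; 9 10]
S = H·P̄·Hᵀ + R = [61]
K = P̄·Hᵀ·S⁻¹ = [-28/61; 2/61]
x' − x̄ = [168/61, -12/61] = K·y
y = (KᵀK)⁻¹·Kᵀ·(x' − x̄) = [-6]
z = y + H·x̄ = [-6] + [8] = [2]

z = [2]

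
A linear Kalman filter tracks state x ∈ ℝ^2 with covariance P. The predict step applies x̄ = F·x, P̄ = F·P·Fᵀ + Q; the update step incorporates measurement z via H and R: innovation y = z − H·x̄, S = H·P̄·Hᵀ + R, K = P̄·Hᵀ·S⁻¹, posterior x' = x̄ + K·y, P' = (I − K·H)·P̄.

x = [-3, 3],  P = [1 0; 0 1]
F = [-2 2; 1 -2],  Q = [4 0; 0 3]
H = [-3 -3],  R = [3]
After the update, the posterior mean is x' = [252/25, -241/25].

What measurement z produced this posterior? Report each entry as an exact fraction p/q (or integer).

z = [-1]

x̄ = F·x = [12, -9]
P̄ = F·P·Fᵀ + Q = [12 -6; -6 8]
S = H·P̄·Hᵀ + R = [75]
K = P̄·Hᵀ·S⁻¹ = [-6/25; -2/25]
x' − x̄ = [-48/25, -16/25] = K·y
y = (KᵀK)⁻¹·Kᵀ·(x' − x̄) = [8]
z = y + H·x̄ = [8] + [-9] = [-1]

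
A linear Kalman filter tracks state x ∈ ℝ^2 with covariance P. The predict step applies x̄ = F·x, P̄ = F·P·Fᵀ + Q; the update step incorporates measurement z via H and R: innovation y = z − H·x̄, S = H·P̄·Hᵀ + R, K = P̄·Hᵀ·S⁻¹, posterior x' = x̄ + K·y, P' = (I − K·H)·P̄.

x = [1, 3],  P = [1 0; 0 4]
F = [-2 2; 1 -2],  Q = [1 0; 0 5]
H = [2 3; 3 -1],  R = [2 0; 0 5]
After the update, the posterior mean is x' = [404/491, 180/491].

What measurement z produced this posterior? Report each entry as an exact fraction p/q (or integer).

x̄ = F·x = [4, -5]
P̄ = F·P·Fᵀ + Q = [21 -18; -18 22]
S = H·P̄·Hᵀ + R = [68 -66; -66 324]
K = P̄·Hᵀ·S⁻¹ = [81/982 131/491; 392/1473 -797/4419]
x' − x̄ = [-1560/491, 2635/491] = K·y
y = (KᵀK)⁻¹·Kᵀ·(x' − x̄) = [10, -15]
z = y + H·x̄ = [10, -15] + [-7, 17] = [3, 2]

z = [3, 2]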